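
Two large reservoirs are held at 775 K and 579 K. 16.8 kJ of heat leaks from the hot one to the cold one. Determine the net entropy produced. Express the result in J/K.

ΔS_total = 7.34 J/K

ΔS_hot = −Q/T_H = −16800/775 = -21.68 J/K and ΔS_cold = +Q/T_C = 16800/579 = 29.02 J/K.
ΔS_total = -21.68 + 29.02 = 7.34 J/K, positive as the second law requires.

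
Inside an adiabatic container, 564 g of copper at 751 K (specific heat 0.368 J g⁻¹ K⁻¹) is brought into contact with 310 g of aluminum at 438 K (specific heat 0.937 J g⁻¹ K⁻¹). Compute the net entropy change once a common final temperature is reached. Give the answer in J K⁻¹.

Energy balance: T_f = (m₁c₁T₁ + m₂c₂T₂)/(m₁c₁ + m₂c₂) = 568.44 K.
ΔS₁ = m₁c₁ ln(T_f/T₁) = 207.552 × ln(568.44/751) = -57.8 J/K.
ΔS₂ = m₂c₂ ln(T_f/T₂) = 290.47 × ln(568.44/438) = 75.72 J/K.
ΔS_total = -57.8 + 75.72 = 17.9 J/K.

ΔS_total = 17.9 J/K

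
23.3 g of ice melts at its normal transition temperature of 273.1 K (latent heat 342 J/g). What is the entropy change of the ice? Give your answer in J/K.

ΔS = 29.2 J/K

Heat absorbed by the substance: Q = mL = 23.3 × 342 = 7968.6 J.
At constant T, ΔS = Q_rev/T = 7968.6 / 273.1 = 29.2 J/K.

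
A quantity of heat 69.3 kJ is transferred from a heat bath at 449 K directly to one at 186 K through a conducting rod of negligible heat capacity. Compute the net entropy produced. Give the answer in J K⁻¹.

ΔS_hot = −Q/T_H = −69300/449 = -154.3 J/K and ΔS_cold = +Q/T_C = 69300/186 = 372.6 J/K.
ΔS_total = -154.3 + 372.6 = 218 J/K, positive as the second law requires.

ΔS_total = 218 J/K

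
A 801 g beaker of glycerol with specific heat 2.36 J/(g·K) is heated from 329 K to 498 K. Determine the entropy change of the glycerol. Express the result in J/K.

ΔS = 784 J/K

ΔS = ∫dQ_rev/T = m c ln(T₂/T₁) = 801 × 2.36 × ln(498/329) = 784 J/K.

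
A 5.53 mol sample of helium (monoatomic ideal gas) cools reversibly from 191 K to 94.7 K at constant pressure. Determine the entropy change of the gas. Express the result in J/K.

At constant pressure, ΔS = nC_p ln(T₂/T₁) with C_p = 5R/2 = 20.79 J mol⁻¹ K⁻¹.
ΔS = 5.53 × 20.79 × ln(94.7/191) = -80.6 J/K.

ΔS = -80.6 J/K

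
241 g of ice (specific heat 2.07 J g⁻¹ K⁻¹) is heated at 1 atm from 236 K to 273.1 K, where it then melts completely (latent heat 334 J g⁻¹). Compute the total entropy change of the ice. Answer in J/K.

Warming step: ΔS₁ = m c ln(T_tr/T_i) = 241 × 2.07 × ln(273.1/236) = 72.84 J/K.
Phase change: ΔS₂ = +mL/T_tr = 241 × 334 / 273.1 = 294.7 J/K.
ΔS_total = (72.84) + (294.7) = 368 J/K.

ΔS = 368 J/K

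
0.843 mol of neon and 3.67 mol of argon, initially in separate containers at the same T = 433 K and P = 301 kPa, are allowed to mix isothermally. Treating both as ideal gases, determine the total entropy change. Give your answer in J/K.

Mole fractions: x_A = 0.843/4.51 = 0.187, x_B = 0.813.
ΔS_mix = −R(n_A ln x_A + n_B ln x_B) = −8.314 × (0.843 ln 0.187 + 3.67 ln 0.813) = 18.1 J/K.

ΔS_mix = 18.1 J/K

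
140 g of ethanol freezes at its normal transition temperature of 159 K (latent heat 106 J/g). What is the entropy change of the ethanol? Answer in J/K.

ΔS = -93.3 J/K

Heat released by the substance: Q = −mL = −140 × 106 = −14840 J.
At constant T, ΔS = Q_rev/T = −14840 / 159 = -93.3 J/K.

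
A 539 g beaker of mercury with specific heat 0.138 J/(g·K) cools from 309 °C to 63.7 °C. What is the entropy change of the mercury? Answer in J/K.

In kelvin: T₁ = 582.15 K, T₂ = 336.85 K. ΔS = ∫dQ_rev/T = m c ln(T₂/T₁) = 539 × 0.138 × ln(336.85/582.15) = -40.7 J/K.

ΔS = -40.7 J/K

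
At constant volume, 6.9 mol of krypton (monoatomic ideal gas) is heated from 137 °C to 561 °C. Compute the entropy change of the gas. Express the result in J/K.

In kelvin: T₁ = 410.15 K, T₂ = 834.15 K. At constant volume, ΔS = nC_V ln(T₂/T₁) with C_V = 3R/2 = 12.47 J mol⁻¹ K⁻¹.
ΔS = 6.9 × 12.47 × ln(834.15/410.15) = 61.1 J/K.

ΔS = 61.1 J/K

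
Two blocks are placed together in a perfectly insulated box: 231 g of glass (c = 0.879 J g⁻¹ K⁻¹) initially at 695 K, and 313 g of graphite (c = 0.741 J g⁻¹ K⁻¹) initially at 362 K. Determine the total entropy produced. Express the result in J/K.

ΔS_total = 23 J/K

Energy balance: T_f = (m₁c₁T₁ + m₂c₂T₂)/(m₁c₁ + m₂c₂) = 517.44 K.
ΔS₁ = m₁c₁ ln(T_f/T₁) = 203.049 × ln(517.44/695) = -59.9 J/K.
ΔS₂ = m₂c₂ ln(T_f/T₂) = 231.933 × ln(517.44/362) = 82.86 J/K.
ΔS_total = -59.9 + 82.86 = 23 J/K.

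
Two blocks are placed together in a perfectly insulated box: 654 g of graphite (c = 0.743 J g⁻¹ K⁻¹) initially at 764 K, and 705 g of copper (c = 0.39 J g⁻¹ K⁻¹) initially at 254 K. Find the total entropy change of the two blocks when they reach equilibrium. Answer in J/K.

ΔS_total = 92.7 J/K

Energy balance: T_f = (m₁c₁T₁ + m₂c₂T₂)/(m₁c₁ + m₂c₂) = 579.71 K.
ΔS₁ = m₁c₁ ln(T_f/T₁) = 485.922 × ln(579.71/764) = -134.14 J/K.
ΔS₂ = m₂c₂ ln(T_f/T₂) = 274.95 × ln(579.71/254) = 226.88 J/K.
ΔS_total = -134.14 + 226.88 = 92.7 J/K.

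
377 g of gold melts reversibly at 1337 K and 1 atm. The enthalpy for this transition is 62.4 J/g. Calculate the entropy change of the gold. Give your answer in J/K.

Heat absorbed by the substance: Q = mL = 377 × 62.4 = 23524.8 J.
At constant T, ΔS = Q_rev/T = 23524.8 / 1337 = 17.6 J/K.

ΔS = 17.6 J/K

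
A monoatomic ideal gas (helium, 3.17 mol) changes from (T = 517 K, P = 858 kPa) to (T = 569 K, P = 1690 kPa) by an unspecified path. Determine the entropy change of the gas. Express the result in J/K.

ΔS = -11.6 J/K

ΔS = nC_p ln(T₂/T₁) − nR ln(P₂/P₁), with C_p = 5R/2 = 20.79 J mol⁻¹ K⁻¹ for a monoatomic ideal gas.
ΔS = 3.17 × [20.79 × ln(569/517) − 8.314 × ln(1690/858)] = -11.6 J/K.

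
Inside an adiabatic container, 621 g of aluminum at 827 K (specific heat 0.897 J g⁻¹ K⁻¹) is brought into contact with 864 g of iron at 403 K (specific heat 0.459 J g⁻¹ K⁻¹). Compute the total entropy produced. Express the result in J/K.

ΔS_total = 56.4 J/K

Energy balance: T_f = (m₁c₁T₁ + m₂c₂T₂)/(m₁c₁ + m₂c₂) = 650.67 K.
ΔS₁ = m₁c₁ ln(T_f/T₁) = 557.037 × ln(650.67/827) = -133.6 J/K.
ΔS₂ = m₂c₂ ln(T_f/T₂) = 396.576 × ln(650.67/403) = 190 J/K.
ΔS_total = -133.6 + 190 = 56.4 J/K.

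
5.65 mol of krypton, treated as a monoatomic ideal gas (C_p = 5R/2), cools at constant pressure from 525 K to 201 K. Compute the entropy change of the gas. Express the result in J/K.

ΔS = -113 J/K

At constant pressure, ΔS = nC_p ln(T₂/T₁) with C_p = 5R/2 = 20.79 J mol⁻¹ K⁻¹.
ΔS = 5.65 × 20.79 × ln(201/525) = -113 J/K.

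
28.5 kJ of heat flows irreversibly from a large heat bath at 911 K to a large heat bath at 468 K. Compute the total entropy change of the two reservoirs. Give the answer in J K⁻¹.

ΔS_total = 29.6 J/K

ΔS_hot = −Q/T_H = −28500/911 = -31.28 J/K and ΔS_cold = +Q/T_C = 28500/468 = 60.9 J/K.
ΔS_total = -31.28 + 60.9 = 29.6 J/K, positive as the second law requires.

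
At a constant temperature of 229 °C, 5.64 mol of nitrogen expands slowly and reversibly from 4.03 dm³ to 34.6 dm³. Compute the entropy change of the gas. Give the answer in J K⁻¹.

ΔS_gas = 101 J/K

For an isothermal ideal gas ΔS_gas = nR ln(V₂/V₁) = 5.64 × 8.314 × ln(34.6/4.03) = 101 J/K.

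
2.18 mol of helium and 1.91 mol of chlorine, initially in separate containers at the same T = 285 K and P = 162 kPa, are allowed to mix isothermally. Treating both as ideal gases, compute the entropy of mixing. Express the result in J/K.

ΔS_mix = 23.5 J/K

Mole fractions: x_A = 2.18/4.09 = 0.533, x_B = 0.467.
ΔS_mix = −R(n_A ln x_A + n_B ln x_B) = −8.314 × (2.18 ln 0.533 + 1.91 ln 0.467) = 23.5 J/K.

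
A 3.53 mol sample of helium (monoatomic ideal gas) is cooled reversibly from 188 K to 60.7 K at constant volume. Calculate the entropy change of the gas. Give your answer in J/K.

ΔS = -49.8 J/K

At constant volume, ΔS = nC_V ln(T₂/T₁) with C_V = 3R/2 = 12.47 J mol⁻¹ K⁻¹.
ΔS = 3.53 × 12.47 × ln(60.7/188) = -49.8 J/K.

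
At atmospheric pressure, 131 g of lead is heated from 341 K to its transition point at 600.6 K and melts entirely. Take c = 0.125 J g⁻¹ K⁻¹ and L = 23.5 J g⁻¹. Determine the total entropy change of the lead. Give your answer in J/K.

Warming step: ΔS₁ = m c ln(T_tr/T_i) = 131 × 0.125 × ln(600.6/341) = 9.269 J/K.
Phase change: ΔS₂ = +mL/T_tr = 131 × 23.5 / 600.6 = 5.126 J/K.
ΔS_total = (9.269) + (5.126) = 14.4 J/K.

ΔS = 14.4 J/K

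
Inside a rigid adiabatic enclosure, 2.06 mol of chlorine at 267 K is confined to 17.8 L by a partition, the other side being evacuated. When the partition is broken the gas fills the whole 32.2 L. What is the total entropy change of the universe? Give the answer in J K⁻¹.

No heat is exchanged and no work is done, so the ideal-gas temperature stays constant.
Entropy is a state function; using a reversible isothermal path, ΔS_gas = nR ln(V₂/V₁) = 2.06 × 8.314 × ln(32.2/17.8) = 10.2 J/K.
The insulated surroundings exchange no heat, so ΔS_surr = 0 and ΔS_universe = ΔS_gas.

ΔS_universe = 10.2 J/K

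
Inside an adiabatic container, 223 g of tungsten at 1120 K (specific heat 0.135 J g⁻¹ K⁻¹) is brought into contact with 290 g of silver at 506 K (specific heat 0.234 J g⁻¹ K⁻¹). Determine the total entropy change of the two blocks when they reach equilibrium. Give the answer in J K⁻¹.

Energy balance: T_f = (m₁c₁T₁ + m₂c₂T₂)/(m₁c₁ + m₂c₂) = 694.68 K.
ΔS₁ = m₁c₁ ln(T_f/T₁) = 30.105 × ln(694.68/1120) = -14.38 J/K.
ΔS₂ = m₂c₂ ln(T_f/T₂) = 67.86 × ln(694.68/506) = 21.51 J/K.
ΔS_total = -14.38 + 21.51 = 7.13 J/K.

ΔS_total = 7.13 J/K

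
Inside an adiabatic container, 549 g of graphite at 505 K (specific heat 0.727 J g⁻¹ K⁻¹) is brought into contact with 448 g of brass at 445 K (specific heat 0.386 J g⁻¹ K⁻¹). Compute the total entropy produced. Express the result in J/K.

Energy balance: T_f = (m₁c₁T₁ + m₂c₂T₂)/(m₁c₁ + m₂c₂) = 486.86 K.
ΔS₁ = m₁c₁ ln(T_f/T₁) = 399.123 × ln(486.86/505) = -14.5987 J/K.
ΔS₂ = m₂c₂ ln(T_f/T₂) = 172.928 × ln(486.86/445) = 15.5475 J/K.
ΔS_total = -14.5987 + 15.5475 = 0.949 J/K.

ΔS_total = 0.949 J/K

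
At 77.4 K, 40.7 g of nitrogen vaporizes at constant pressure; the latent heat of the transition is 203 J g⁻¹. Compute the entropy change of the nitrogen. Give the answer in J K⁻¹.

Heat absorbed by the substance: Q = mL = 40.7 × 203 = 8262.1 J.
At constant T, ΔS = Q_rev/T = 8262.1 / 77.4 = 107 J/K.

ΔS = 107 J/K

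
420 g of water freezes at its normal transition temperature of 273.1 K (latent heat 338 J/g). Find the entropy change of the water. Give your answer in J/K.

ΔS = -520 J/K

Heat released by the substance: Q = −mL = −420 × 338 = −141960 J.
At constant T, ΔS = Q_rev/T = −141960 / 273.1 = -520 J/K.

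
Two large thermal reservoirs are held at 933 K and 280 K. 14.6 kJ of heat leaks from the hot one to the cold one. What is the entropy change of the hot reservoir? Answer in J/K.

ΔS_hot = -15.6 J/K

The hot reservoir loses heat Q, so ΔS_hot = −Q/T_H = −14600/933 = -15.6 J/K.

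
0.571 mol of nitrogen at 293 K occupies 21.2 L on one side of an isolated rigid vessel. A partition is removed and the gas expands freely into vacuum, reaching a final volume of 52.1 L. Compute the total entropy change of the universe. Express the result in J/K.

No heat is exchanged and no work is done, so the ideal-gas temperature stays constant.
Entropy is a state function; using a reversible isothermal path, ΔS_gas = nR ln(V₂/V₁) = 0.571 × 8.314 × ln(52.1/21.2) = 4.27 J/K.
The insulated surroundings exchange no heat, so ΔS_surr = 0 and ΔS_universe = ΔS_gas.

ΔS_universe = 4.27 J/K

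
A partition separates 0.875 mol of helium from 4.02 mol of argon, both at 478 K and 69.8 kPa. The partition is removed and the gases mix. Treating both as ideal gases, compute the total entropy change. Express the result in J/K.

Mole fractions: x_A = 0.875/4.89 = 0.179, x_B = 0.821.
ΔS_mix = −R(n_A ln x_A + n_B ln x_B) = −8.314 × (0.875 ln 0.179 + 4.02 ln 0.821) = 19.1 J/K.

ΔS_mix = 19.1 J/K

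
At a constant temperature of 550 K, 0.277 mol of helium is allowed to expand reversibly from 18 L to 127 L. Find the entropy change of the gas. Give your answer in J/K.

ΔS_gas = 4.5 J/K

For an isothermal ideal gas ΔS_gas = nR ln(V₂/V₁) = 0.277 × 8.314 × ln(127/18) = 4.5 J/K.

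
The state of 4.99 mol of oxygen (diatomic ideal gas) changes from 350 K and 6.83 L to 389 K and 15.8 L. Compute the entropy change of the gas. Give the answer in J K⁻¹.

Entropy is a state function: ΔS = nC_V ln(T₂/T₁) + nR ln(V₂/V₁), with C_V = 5R/2 = 20.79 J mol⁻¹ K⁻¹ for a diatomic ideal gas.
ΔS = 4.99 × [20.79 × ln(389/350) + 8.314 × ln(15.8/6.83)] = 45.8 J/K.

ΔS = 45.8 J/K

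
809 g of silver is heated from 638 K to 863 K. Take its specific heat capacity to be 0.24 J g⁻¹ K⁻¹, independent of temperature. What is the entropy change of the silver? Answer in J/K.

ΔS = 58.7 J/K

ΔS = ∫dQ_rev/T = m c ln(T₂/T₁) = 809 × 0.24 × ln(863/638) = 58.7 J/K.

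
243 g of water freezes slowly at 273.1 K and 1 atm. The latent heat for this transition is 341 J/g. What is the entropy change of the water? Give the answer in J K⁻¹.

ΔS = -303 J/K

Heat released by the substance: Q = −mL = −243 × 341 = −82863 J.
At constant T, ΔS = Q_rev/T = −82863 / 273.1 = -303 J/K.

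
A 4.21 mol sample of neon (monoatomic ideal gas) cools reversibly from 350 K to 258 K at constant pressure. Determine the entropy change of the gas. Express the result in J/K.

At constant pressure, ΔS = nC_p ln(T₂/T₁) with C_p = 5R/2 = 20.79 J mol⁻¹ K⁻¹.
ΔS = 4.21 × 20.79 × ln(258/350) = -26.7 J/K.

ΔS = -26.7 J/K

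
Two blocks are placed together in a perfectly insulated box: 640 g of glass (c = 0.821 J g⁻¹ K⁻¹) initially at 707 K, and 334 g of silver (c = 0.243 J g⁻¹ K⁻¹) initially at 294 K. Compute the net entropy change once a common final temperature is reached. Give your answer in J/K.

ΔS_total = 21.8 J/K

Energy balance: T_f = (m₁c₁T₁ + m₂c₂T₂)/(m₁c₁ + m₂c₂) = 651.74 K.
ΔS₁ = m₁c₁ ln(T_f/T₁) = 525.44 × ln(651.74/707) = -42.762 J/K.
ΔS₂ = m₂c₂ ln(T_f/T₂) = 81.162 × ln(651.74/294) = 64.61 J/K.
ΔS_total = -42.762 + 64.61 = 21.8 J/K.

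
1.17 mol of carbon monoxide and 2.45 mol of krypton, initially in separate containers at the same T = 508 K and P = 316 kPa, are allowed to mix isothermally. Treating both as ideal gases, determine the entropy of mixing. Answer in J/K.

ΔS_mix = 18.9 J/K

Mole fractions: x_A = 1.17/3.62 = 0.323, x_B = 0.677.
ΔS_mix = −R(n_A ln x_A + n_B ln x_B) = −8.314 × (1.17 ln 0.323 + 2.45 ln 0.677) = 18.9 J/K.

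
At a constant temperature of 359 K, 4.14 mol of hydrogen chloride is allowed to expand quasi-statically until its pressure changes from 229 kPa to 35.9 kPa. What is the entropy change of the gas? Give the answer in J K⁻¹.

For an isothermal ideal gas ΔS_gas = nR ln(P₁/P₂) = 4.14 × 8.314 × ln(229/35.9) = 63.8 J/K.

ΔS_gas = 63.8 J/K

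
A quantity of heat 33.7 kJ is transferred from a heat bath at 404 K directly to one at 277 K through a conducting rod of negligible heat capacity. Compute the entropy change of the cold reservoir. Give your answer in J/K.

The cold reservoir gains heat Q, so ΔS_cold = +Q/T_C = 33700/277 = 122 J/K.

ΔS_cold = 122 J/K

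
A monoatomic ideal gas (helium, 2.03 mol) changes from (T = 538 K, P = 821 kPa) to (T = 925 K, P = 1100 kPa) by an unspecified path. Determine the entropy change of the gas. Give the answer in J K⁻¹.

ΔS = 17.9 J/K

ΔS = nC_p ln(T₂/T₁) − nR ln(P₂/P₁), with C_p = 5R/2 = 20.79 J mol⁻¹ K⁻¹ for a monoatomic ideal gas.
ΔS = 2.03 × [20.79 × ln(925/538) − 8.314 × ln(1100/821)] = 17.9 J/K.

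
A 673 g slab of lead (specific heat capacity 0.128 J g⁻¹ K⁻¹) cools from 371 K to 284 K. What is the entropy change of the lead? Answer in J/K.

ΔS = ∫dQ_rev/T = m c ln(T₂/T₁) = 673 × 0.128 × ln(284/371) = -23 J/K.

ΔS = -23 J/K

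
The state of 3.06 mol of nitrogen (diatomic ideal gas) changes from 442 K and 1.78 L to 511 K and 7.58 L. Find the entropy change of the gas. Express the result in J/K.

Entropy is a state function: ΔS = nC_V ln(T₂/T₁) + nR ln(V₂/V₁), with C_V = 5R/2 = 20.79 J mol⁻¹ K⁻¹ for a diatomic ideal gas.
ΔS = 3.06 × [20.79 × ln(511/442) + 8.314 × ln(7.58/1.78)] = 46.1 J/K.

ΔS = 46.1 J/K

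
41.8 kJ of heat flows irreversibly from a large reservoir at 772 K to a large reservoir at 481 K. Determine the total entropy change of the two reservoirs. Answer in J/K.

ΔS_total = 32.8 J/K

ΔS_hot = −Q/T_H = −41800/772 = -54.15 J/K and ΔS_cold = +Q/T_C = 41800/481 = 86.9 J/K.
ΔS_total = -54.15 + 86.9 = 32.8 J/K, positive as the second law requires.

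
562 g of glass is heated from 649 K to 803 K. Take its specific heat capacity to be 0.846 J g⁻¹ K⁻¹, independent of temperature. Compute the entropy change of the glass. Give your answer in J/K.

ΔS = 101 J/K

ΔS = ∫dQ_rev/T = m c ln(T₂/T₁) = 562 × 0.846 × ln(803/649) = 101 J/K.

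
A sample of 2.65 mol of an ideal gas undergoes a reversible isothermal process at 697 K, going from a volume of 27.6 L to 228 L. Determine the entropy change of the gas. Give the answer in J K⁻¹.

ΔS_gas = 46.5 J/K

For an isothermal ideal gas ΔS_gas = nR ln(V₂/V₁) = 2.65 × 8.314 × ln(228/27.6) = 46.5 J/K.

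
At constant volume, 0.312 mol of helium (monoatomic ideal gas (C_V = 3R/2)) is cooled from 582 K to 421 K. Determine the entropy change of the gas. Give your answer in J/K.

At constant volume, ΔS = nC_V ln(T₂/T₁) with C_V = 3R/2 = 12.47 J mol⁻¹ K⁻¹.
ΔS = 0.312 × 12.47 × ln(421/582) = -1.26 J/K.

ΔS = -1.26 J/K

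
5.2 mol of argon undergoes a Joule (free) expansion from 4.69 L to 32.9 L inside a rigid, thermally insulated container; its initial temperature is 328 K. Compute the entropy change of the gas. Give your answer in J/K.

ΔS_gas = 84.2 J/K

No heat is exchanged and no work is done, so the ideal-gas temperature stays constant.
Entropy is a state function; using a reversible isothermal path, ΔS_gas = nR ln(V₂/V₁) = 5.2 × 8.314 × ln(32.9/4.69) = 84.2 J/K.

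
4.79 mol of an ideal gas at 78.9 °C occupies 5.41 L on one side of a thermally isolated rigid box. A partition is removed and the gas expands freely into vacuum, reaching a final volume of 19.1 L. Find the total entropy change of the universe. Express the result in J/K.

ΔS_universe = 50.2 J/K

No heat is exchanged and no work is done, so the ideal-gas temperature stays constant.
Entropy is a state function; using a reversible isothermal path, ΔS_gas = nR ln(V₂/V₁) = 4.79 × 8.314 × ln(19.1/5.41) = 50.2 J/K.
The insulated surroundings exchange no heat, so ΔS_surr = 0 and ΔS_universe = ΔS_gas.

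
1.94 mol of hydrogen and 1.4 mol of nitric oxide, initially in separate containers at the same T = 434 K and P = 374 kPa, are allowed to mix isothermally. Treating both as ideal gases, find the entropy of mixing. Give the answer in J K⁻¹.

ΔS_mix = 18.9 J/K

Mole fractions: x_A = 1.94/3.34 = 0.581, x_B = 0.419.
ΔS_mix = −R(n_A ln x_A + n_B ln x_B) = −8.314 × (1.94 ln 0.581 + 1.4 ln 0.419) = 18.9 J/K.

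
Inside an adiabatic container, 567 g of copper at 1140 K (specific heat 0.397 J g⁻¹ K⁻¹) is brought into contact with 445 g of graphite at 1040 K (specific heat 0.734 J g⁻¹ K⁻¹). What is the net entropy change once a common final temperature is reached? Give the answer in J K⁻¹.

ΔS_total = 0.565 J/K

Energy balance: T_f = (m₁c₁T₁ + m₂c₂T₂)/(m₁c₁ + m₂c₂) = 1080.8 K.
ΔS₁ = m₁c₁ ln(T_f/T₁) = 225.099 × ln(1080.8/1140) = -12.004 J/K.
ΔS₂ = m₂c₂ ln(T_f/T₂) = 326.63 × ln(1080.8/1040) = 12.569 J/K.
ΔS_total = -12.004 + 12.569 = 0.565 J/K.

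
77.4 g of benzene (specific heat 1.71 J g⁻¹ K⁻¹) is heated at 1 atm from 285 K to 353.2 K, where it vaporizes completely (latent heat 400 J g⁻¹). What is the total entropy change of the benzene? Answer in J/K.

ΔS = 116 J/K

Warming step: ΔS₁ = m c ln(T_tr/T_i) = 77.4 × 1.71 × ln(353.2/285) = 28.4 J/K.
Phase change: ΔS₂ = +mL/T_tr = 77.4 × 400 / 353.2 = 87.66 J/K.
ΔS_total = (28.4) + (87.66) = 116 J/K.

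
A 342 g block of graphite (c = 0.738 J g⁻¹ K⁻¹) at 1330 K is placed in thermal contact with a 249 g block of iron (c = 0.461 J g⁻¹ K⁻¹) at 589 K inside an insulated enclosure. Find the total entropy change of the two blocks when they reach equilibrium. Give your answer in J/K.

ΔS_total = 23.2 J/K

Energy balance: T_f = (m₁c₁T₁ + m₂c₂T₂)/(m₁c₁ + m₂c₂) = 1098.3 K.
ΔS₁ = m₁c₁ ln(T_f/T₁) = 252.396 × ln(1098.3/1330) = -48.3 J/K.
ΔS₂ = m₂c₂ ln(T_f/T₂) = 114.789 × ln(1098.3/589) = 71.53 J/K.
ΔS_total = -48.3 + 71.53 = 23.2 J/K.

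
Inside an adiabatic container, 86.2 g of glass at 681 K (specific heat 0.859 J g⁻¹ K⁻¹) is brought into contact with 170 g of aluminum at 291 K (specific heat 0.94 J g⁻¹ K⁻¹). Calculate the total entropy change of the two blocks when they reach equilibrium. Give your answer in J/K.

Energy balance: T_f = (m₁c₁T₁ + m₂c₂T₂)/(m₁c₁ + m₂c₂) = 414.49 K.
ΔS₁ = m₁c₁ ln(T_f/T₁) = 74.0458 × ln(414.49/681) = -36.76 J/K.
ΔS₂ = m₂c₂ ln(T_f/T₂) = 159.8 × ln(414.49/291) = 56.53 J/K.
ΔS_total = -36.76 + 56.53 = 19.8 J/K.

ΔS_total = 19.8 J/K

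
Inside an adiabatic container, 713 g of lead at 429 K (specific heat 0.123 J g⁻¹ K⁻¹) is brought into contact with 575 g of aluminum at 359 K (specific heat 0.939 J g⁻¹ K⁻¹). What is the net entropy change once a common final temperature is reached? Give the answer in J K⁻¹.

Energy balance: T_f = (m₁c₁T₁ + m₂c₂T₂)/(m₁c₁ + m₂c₂) = 368.78 K.
ΔS₁ = m₁c₁ ln(T_f/T₁) = 87.699 × ln(368.78/429) = -13.26 J/K.
ΔS₂ = m₂c₂ ln(T_f/T₂) = 539.925 × ln(368.78/359) = 14.51 J/K.
ΔS_total = -13.26 + 14.51 = 1.25 J/K.

ΔS_total = 1.25 J/K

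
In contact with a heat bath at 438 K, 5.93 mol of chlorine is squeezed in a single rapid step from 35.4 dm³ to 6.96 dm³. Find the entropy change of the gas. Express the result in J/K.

ΔS_gas = -80.2 J/K

Entropy is a state function, so ΔS_gas depends only on the end states.
For an isothermal ideal gas ΔS_gas = nR ln(V₂/V₁) = 5.93 × 8.314 × ln(6.96/35.4) = -80.2 J/K.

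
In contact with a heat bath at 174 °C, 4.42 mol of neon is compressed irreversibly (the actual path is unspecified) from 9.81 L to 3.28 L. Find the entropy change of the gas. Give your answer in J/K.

ΔS_gas = -40.3 J/K

Entropy is a state function, so ΔS_gas depends only on the end states.
For an isothermal ideal gas ΔS_gas = nR ln(V₂/V₁) = 4.42 × 8.314 × ln(3.28/9.81) = -40.3 J/K.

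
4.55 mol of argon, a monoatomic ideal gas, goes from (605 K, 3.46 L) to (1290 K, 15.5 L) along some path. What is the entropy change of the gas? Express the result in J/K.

Entropy is a state function: ΔS = nC_V ln(T₂/T₁) + nR ln(V₂/V₁), with C_V = 3R/2 = 12.47 J mol⁻¹ K⁻¹ for a monoatomic ideal gas.
ΔS = 4.55 × [12.47 × ln(1290/605) + 8.314 × ln(15.5/3.46)] = 99.7 J/K.

ΔS = 99.7 J/K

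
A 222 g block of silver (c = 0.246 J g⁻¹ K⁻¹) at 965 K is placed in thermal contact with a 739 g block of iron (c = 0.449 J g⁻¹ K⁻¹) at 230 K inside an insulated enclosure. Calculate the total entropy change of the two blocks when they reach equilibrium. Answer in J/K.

Energy balance: T_f = (m₁c₁T₁ + m₂c₂T₂)/(m₁c₁ + m₂c₂) = 333.88 K.
ΔS₁ = m₁c₁ ln(T_f/T₁) = 54.612 × ln(333.88/965) = -57.96 J/K.
ΔS₂ = m₂c₂ ln(T_f/T₂) = 331.811 × ln(333.88/230) = 123.7 J/K.
ΔS_total = -57.96 + 123.7 = 65.7 J/K.

ΔS_total = 65.7 J/K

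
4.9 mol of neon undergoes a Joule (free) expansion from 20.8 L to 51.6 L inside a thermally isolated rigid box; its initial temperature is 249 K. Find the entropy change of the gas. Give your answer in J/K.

For an ideal gas in free expansion Q = 0 and W = 0, so T is unchanged.
Entropy is a state function; using a reversible isothermal path, ΔS_gas = nR ln(V₂/V₁) = 4.9 × 8.314 × ln(51.6/20.8) = 37 J/K.

ΔS_gas = 37 J/K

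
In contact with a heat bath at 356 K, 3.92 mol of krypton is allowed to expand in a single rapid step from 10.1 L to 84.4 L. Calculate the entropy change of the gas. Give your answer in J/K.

Entropy is a state function, so ΔS_gas depends only on the end states.
For an isothermal ideal gas ΔS_gas = nR ln(V₂/V₁) = 3.92 × 8.314 × ln(84.4/10.1) = 69.2 J/K.

ΔS_gas = 69.2 J/K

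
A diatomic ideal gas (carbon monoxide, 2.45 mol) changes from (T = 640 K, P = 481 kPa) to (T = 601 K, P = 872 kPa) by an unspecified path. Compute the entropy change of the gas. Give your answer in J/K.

ΔS = nC_p ln(T₂/T₁) − nR ln(P₂/P₁), with C_p = 7R/2 = 29.1 J mol⁻¹ K⁻¹ for a diatomic ideal gas.
ΔS = 2.45 × [29.1 × ln(601/640) − 8.314 × ln(872/481)] = -16.6 J/K.

ΔS = -16.6 J/K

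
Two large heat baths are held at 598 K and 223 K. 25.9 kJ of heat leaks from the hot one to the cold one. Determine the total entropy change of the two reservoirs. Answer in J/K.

ΔS_total = 72.8 J/K

ΔS_hot = −Q/T_H = −25900/598 = -43.31 J/K and ΔS_cold = +Q/T_C = 25900/223 = 116.1 J/K.
ΔS_total = -43.31 + 116.1 = 72.8 J/K, positive as the second law requires.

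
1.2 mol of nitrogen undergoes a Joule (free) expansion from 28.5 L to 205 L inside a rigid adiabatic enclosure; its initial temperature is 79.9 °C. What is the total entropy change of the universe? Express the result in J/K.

For an ideal gas in free expansion Q = 0 and W = 0, so T is unchanged.
Entropy is a state function; using a reversible isothermal path, ΔS_gas = nR ln(V₂/V₁) = 1.2 × 8.314 × ln(205/28.5) = 19.7 J/K.
The insulated surroundings exchange no heat, so ΔS_surr = 0 and ΔS_universe = ΔS_gas.

ΔS_universe = 19.7 J/K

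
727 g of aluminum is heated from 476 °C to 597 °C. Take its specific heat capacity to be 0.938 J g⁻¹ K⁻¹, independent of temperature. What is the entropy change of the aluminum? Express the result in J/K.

In kelvin: T₁ = 749.15 K, T₂ = 870.15 K. ΔS = ∫dQ_rev/T = m c ln(T₂/T₁) = 727 × 0.938 × ln(870.15/749.15) = 102 J/K.

ΔS = 102 J/K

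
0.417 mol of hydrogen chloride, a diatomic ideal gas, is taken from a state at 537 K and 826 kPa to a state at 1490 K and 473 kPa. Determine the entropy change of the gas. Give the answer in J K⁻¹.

ΔS = nC_p ln(T₂/T₁) − nR ln(P₂/P₁), with C_p = 7R/2 = 29.1 J mol⁻¹ K⁻¹ for a diatomic ideal gas.
ΔS = 0.417 × [29.1 × ln(1490/537) − 8.314 × ln(473/826)] = 14.3 J/K.

ΔS = 14.3 J/K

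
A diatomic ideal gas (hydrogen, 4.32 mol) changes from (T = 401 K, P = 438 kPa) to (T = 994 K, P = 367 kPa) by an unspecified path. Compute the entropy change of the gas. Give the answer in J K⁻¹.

ΔS = 120 J/K

ΔS = nC_p ln(T₂/T₁) − nR ln(P₂/P₁), with C_p = 7R/2 = 29.1 J mol⁻¹ K⁻¹ for a diatomic ideal gas.
ΔS = 4.32 × [29.1 × ln(994/401) − 8.314 × ln(367/438)] = 120 J/K.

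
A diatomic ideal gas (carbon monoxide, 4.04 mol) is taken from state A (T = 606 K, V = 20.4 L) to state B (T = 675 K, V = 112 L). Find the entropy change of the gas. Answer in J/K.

ΔS = 66.3 J/K

Entropy is a state function: ΔS = nC_V ln(T₂/T₁) + nR ln(V₂/V₁), with C_V = 5R/2 = 20.79 J mol⁻¹ K⁻¹ for a diatomic ideal gas.
ΔS = 4.04 × [20.79 × ln(675/606) + 8.314 × ln(112/20.4)] = 66.3 J/K.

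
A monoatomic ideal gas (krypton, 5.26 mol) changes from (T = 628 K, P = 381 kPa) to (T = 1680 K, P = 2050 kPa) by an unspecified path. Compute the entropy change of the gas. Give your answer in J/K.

ΔS = nC_p ln(T₂/T₁) − nR ln(P₂/P₁), with C_p = 5R/2 = 20.79 J mol⁻¹ K⁻¹ for a monoatomic ideal gas.
ΔS = 5.26 × [20.79 × ln(1680/628) − 8.314 × ln(2050/381)] = 34 J/K.

ΔS = 34 J/K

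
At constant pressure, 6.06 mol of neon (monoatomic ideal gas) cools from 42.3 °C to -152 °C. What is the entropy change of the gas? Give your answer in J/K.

In kelvin: T₁ = 315.45 K, T₂ = 121.15 K. At constant pressure, ΔS = nC_p ln(T₂/T₁) with C_p = 5R/2 = 20.79 J mol⁻¹ K⁻¹.
ΔS = 6.06 × 20.79 × ln(121.15/315.45) = -121 J/K.

ΔS = -121 J/K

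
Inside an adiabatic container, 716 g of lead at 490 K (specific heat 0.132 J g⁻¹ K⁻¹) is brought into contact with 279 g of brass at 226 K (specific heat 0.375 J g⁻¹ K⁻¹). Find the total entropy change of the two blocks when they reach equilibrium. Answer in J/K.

Energy balance: T_f = (m₁c₁T₁ + m₂c₂T₂)/(m₁c₁ + m₂c₂) = 351.3 K.
ΔS₁ = m₁c₁ ln(T_f/T₁) = 94.512 × ln(351.3/490) = -31.45 J/K.
ΔS₂ = m₂c₂ ln(T_f/T₂) = 104.625 × ln(351.3/226) = 46.15 J/K.
ΔS_total = -31.45 + 46.15 = 14.7 J/K.

ΔS_total = 14.7 J/K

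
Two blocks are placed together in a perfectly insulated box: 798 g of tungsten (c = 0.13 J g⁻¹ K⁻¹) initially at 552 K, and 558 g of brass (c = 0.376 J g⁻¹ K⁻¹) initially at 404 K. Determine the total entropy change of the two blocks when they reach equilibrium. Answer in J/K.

Energy balance: T_f = (m₁c₁T₁ + m₂c₂T₂)/(m₁c₁ + m₂c₂) = 452.97 K.
ΔS₁ = m₁c₁ ln(T_f/T₁) = 103.74 × ln(452.97/552) = -20.51 J/K.
ΔS₂ = m₂c₂ ln(T_f/T₂) = 209.808 × ln(452.97/404) = 24 J/K.
ΔS_total = -20.51 + 24 = 3.49 J/K.

ΔS_total = 3.49 J/K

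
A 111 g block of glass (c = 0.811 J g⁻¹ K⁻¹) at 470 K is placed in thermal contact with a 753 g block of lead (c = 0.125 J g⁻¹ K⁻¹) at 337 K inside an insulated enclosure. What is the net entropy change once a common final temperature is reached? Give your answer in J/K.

Energy balance: T_f = (m₁c₁T₁ + m₂c₂T₂)/(m₁c₁ + m₂c₂) = 402.02 K.
ΔS₁ = m₁c₁ ln(T_f/T₁) = 90.021 × ln(402.02/470) = -14.06 J/K.
ΔS₂ = m₂c₂ ln(T_f/T₂) = 94.125 × ln(402.02/337) = 16.6 J/K.
ΔS_total = -14.06 + 16.6 = 2.54 J/K.

ΔS_total = 2.54 J/K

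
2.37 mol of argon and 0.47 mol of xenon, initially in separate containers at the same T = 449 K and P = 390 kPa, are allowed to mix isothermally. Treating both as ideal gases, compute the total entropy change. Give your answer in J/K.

Mole fractions: x_A = 2.37/2.84 = 0.835, x_B = 0.165.
ΔS_mix = −R(n_A ln x_A + n_B ln x_B) = −8.314 × (2.37 ln 0.835 + 0.47 ln 0.165) = 10.6 J/K.

ΔS_mix = 10.6 J/K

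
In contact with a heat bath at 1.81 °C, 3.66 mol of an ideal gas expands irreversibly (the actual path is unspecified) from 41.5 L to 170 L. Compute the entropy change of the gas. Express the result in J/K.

ΔS_gas = 42.9 J/K

Entropy is a state function, so ΔS_gas depends only on the end states.
For an isothermal ideal gas ΔS_gas = nR ln(V₂/V₁) = 3.66 × 8.314 × ln(170/41.5) = 42.9 J/K.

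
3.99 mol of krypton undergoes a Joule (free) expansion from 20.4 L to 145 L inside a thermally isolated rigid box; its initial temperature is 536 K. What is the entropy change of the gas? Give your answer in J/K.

ΔS_gas = 65.1 J/K

For an ideal gas in free expansion Q = 0 and W = 0, so T is unchanged.
Entropy is a state function; using a reversible isothermal path, ΔS_gas = nR ln(V₂/V₁) = 3.99 × 8.314 × ln(145/20.4) = 65.1 J/K.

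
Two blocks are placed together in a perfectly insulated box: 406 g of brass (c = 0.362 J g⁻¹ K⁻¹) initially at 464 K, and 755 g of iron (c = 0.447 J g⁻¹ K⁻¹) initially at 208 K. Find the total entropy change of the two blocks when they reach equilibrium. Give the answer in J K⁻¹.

Energy balance: T_f = (m₁c₁T₁ + m₂c₂T₂)/(m₁c₁ + m₂c₂) = 285.66 K.
ΔS₁ = m₁c₁ ln(T_f/T₁) = 146.972 × ln(285.66/464) = -71.29 J/K.
ΔS₂ = m₂c₂ ln(T_f/T₂) = 337.485 × ln(285.66/208) = 107.1 J/K.
ΔS_total = -71.29 + 107.1 = 35.8 J/K.

ΔS_total = 35.8 J/K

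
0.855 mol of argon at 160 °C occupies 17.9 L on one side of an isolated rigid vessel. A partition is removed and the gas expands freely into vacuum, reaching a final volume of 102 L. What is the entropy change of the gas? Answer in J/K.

ΔS_gas = 12.4 J/K

No heat is exchanged and no work is done, so the ideal-gas temperature stays constant.
Entropy is a state function; using a reversible isothermal path, ΔS_gas = nR ln(V₂/V₁) = 0.855 × 8.314 × ln(102/17.9) = 12.4 J/K.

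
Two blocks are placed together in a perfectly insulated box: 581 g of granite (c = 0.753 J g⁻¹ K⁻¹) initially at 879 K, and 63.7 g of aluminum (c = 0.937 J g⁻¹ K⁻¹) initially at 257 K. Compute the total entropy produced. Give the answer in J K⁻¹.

Energy balance: T_f = (m₁c₁T₁ + m₂c₂T₂)/(m₁c₁ + m₂c₂) = 804.33 K.
ΔS₁ = m₁c₁ ln(T_f/T₁) = 437.493 × ln(804.33/879) = -38.84 J/K.
ΔS₂ = m₂c₂ ln(T_f/T₂) = 59.6869 × ln(804.33/257) = 68.1 J/K.
ΔS_total = -38.84 + 68.1 = 29.3 J/K.

ΔS_total = 29.3 J/K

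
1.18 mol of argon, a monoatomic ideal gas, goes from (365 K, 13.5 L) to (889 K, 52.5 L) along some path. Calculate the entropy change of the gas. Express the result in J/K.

ΔS = 26.4 J/K

Entropy is a state function: ΔS = nC_V ln(T₂/T₁) + nR ln(V₂/V₁), with C_V = 3R/2 = 12.47 J mol⁻¹ K⁻¹ for a monoatomic ideal gas.
ΔS = 1.18 × [12.47 × ln(889/365) + 8.314 × ln(52.5/13.5)] = 26.4 J/K.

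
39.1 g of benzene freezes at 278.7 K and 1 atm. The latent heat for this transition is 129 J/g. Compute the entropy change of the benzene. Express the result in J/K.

ΔS = -18.1 J/K

Heat released by the substance: Q = −mL = −39.1 × 129 = −5043.9 J.
At constant T, ΔS = Q_rev/T = −5043.9 / 278.7 = -18.1 J/K.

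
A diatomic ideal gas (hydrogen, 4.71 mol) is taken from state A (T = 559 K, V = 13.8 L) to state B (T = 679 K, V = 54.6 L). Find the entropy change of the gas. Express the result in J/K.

ΔS = 72.9 J/K

Entropy is a state function: ΔS = nC_V ln(T₂/T₁) + nR ln(V₂/V₁), with C_V = 5R/2 = 20.79 J mol⁻¹ K⁻¹ for a diatomic ideal gas.
ΔS = 4.71 × [20.79 × ln(679/559) + 8.314 × ln(54.6/13.8)] = 72.9 J/K.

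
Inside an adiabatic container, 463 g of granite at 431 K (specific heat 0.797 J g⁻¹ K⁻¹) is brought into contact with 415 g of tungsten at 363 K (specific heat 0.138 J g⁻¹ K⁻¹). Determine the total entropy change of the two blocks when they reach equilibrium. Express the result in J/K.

Energy balance: T_f = (m₁c₁T₁ + m₂c₂T₂)/(m₁c₁ + m₂c₂) = 421.86 K.
ΔS₁ = m₁c₁ ln(T_f/T₁) = 369.011 × ln(421.86/431) = -7.906 J/K.
ΔS₂ = m₂c₂ ln(T_f/T₂) = 57.27 × ln(421.86/363) = 8.607 J/K.
ΔS_total = -7.906 + 8.607 = 0.701 J/K.

ΔS_total = 0.701 J/K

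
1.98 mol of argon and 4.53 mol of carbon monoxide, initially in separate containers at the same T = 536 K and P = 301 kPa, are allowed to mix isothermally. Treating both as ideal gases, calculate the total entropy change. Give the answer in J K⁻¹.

ΔS_mix = 33.3 J/K

Mole fractions: x_A = 1.98/6.51 = 0.304, x_B = 0.696.
ΔS_mix = −R(n_A ln x_A + n_B ln x_B) = −8.314 × (1.98 ln 0.304 + 4.53 ln 0.696) = 33.3 J/K.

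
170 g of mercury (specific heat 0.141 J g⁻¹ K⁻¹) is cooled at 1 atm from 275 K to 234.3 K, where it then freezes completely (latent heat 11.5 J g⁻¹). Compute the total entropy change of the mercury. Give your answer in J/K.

ΔS = -12.2 J/K

Cooling step: ΔS₁ = m c ln(T_tr/T_i) = 170 × 0.141 × ln(234.3/275) = -3.839 J/K.
Phase change: ΔS₂ = −mL/T_tr = −170 × 11.5 / 234.3 = -8.344 J/K.
ΔS_total = (-3.839) + (-8.344) = -12.2 J/K.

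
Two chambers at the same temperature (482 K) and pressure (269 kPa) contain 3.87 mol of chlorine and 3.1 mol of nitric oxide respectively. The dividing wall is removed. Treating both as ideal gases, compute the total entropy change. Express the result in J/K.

ΔS_mix = 39.8 J/K

Mole fractions: x_A = 3.87/6.97 = 0.555, x_B = 0.445.
ΔS_mix = −R(n_A ln x_A + n_B ln x_B) = −8.314 × (3.87 ln 0.555 + 3.1 ln 0.445) = 39.8 J/K.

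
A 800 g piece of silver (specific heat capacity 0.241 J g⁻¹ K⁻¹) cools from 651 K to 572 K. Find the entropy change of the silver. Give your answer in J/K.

ΔS = ∫dQ_rev/T = m c ln(T₂/T₁) = 800 × 0.241 × ln(572/651) = -24.9 J/K.

ΔS = -24.9 J/K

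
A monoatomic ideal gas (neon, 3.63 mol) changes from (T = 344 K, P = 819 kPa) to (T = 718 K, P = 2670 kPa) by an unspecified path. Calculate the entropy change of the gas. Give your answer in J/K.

ΔS = 19.9 J/K

ΔS = nC_p ln(T₂/T₁) − nR ln(P₂/P₁), with C_p = 5R/2 = 20.79 J mol⁻¹ K⁻¹ for a monoatomic ideal gas.
ΔS = 3.63 × [20.79 × ln(718/344) − 8.314 × ln(2670/819)] = 19.9 J/K.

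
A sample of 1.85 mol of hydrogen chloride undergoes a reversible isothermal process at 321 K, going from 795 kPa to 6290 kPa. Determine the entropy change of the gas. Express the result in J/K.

ΔS_gas = -31.8 J/K

For an isothermal ideal gas ΔS_gas = nR ln(P₁/P₂) = 1.85 × 8.314 × ln(795/6290) = -31.8 J/K.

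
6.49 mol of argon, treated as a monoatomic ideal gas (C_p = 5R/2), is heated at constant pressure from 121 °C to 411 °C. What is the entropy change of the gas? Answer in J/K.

In kelvin: T₁ = 394.15 K, T₂ = 684.15 K. At constant pressure, ΔS = nC_p ln(T₂/T₁) with C_p = 5R/2 = 20.79 J mol⁻¹ K⁻¹.
ΔS = 6.49 × 20.79 × ln(684.15/394.15) = 74.4 J/K.

ΔS = 74.4 J/K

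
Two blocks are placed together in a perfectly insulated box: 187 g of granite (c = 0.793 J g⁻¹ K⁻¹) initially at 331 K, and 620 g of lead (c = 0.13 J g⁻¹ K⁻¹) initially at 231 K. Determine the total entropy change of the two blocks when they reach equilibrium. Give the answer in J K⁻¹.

ΔS_total = 3.25 J/K

Energy balance: T_f = (m₁c₁T₁ + m₂c₂T₂)/(m₁c₁ + m₂c₂) = 295.79 K.
ΔS₁ = m₁c₁ ln(T_f/T₁) = 148.291 × ln(295.79/331) = -16.68 J/K.
ΔS₂ = m₂c₂ ln(T_f/T₂) = 80.6 × ln(295.79/231) = 19.93 J/K.
ΔS_total = -16.68 + 19.93 = 3.25 J/K.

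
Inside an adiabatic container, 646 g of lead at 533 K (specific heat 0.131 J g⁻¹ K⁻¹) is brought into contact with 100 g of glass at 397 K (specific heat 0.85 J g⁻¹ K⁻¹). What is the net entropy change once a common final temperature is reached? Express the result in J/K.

Energy balance: T_f = (m₁c₁T₁ + m₂c₂T₂)/(m₁c₁ + m₂c₂) = 464.85 K.
ΔS₁ = m₁c₁ ln(T_f/T₁) = 84.626 × ln(464.85/533) = -11.58 J/K.
ΔS₂ = m₂c₂ ln(T_f/T₂) = 85 × ln(464.85/397) = 13.41 J/K.
ΔS_total = -11.58 + 13.41 = 1.83 J/K.

ΔS_total = 1.83 J/K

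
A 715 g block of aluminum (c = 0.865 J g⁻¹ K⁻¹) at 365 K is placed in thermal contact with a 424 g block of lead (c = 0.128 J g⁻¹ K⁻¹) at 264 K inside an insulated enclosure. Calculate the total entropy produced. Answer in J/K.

Energy balance: T_f = (m₁c₁T₁ + m₂c₂T₂)/(m₁c₁ + m₂c₂) = 356.85 K.
ΔS₁ = m₁c₁ ln(T_f/T₁) = 618.475 × ln(356.85/365) = -13.963 J/K.
ΔS₂ = m₂c₂ ln(T_f/T₂) = 54.272 × ln(356.85/264) = 16.356 J/K.
ΔS_total = -13.963 + 16.356 = 2.39 J/K.

ΔS_total = 2.39 J/K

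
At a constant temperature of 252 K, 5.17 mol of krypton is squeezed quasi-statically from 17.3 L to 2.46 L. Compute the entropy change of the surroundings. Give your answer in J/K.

ΔS_surr = 83.8 J/K

For an isothermal ideal gas ΔS_gas = nR ln(V₂/V₁) = 5.17 × 8.314 × ln(2.46/17.3) = -83.8 J/K.
The process is reversible, so ΔS_surr = −ΔS_gas = 83.8 J/K and ΔS_universe = 0.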